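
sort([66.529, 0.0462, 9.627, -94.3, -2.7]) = [-94.3, -2.7, 0.0462, 9.627, 66.529]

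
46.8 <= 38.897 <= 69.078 False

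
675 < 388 False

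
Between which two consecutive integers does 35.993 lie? 35 and 36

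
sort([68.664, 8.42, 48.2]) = [8.42, 48.2, 68.664]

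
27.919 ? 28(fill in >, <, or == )<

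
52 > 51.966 True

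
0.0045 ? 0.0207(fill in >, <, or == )<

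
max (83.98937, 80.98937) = 83.98937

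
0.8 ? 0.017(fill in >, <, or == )>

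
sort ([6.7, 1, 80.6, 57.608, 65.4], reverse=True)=[80.6, 65.4, 57.608, 6.7, 1]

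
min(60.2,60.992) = 60.2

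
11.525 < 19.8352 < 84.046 True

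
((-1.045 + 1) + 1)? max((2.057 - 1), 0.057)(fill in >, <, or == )<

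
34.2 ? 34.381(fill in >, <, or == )<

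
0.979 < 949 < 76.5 False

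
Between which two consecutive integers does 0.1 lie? 0 and 1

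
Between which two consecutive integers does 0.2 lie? 0 and 1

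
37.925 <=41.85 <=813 True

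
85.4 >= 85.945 False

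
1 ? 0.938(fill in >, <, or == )>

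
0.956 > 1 False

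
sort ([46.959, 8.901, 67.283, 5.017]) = [5.017, 8.901, 46.959, 67.283]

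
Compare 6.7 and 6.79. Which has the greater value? 6.79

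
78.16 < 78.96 True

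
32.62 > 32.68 False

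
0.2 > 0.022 True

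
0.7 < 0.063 False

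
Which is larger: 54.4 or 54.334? 54.4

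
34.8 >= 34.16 True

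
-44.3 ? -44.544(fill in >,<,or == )>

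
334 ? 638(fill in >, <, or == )<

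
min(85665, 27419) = 27419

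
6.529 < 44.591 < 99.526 True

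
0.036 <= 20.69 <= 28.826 True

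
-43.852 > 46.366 False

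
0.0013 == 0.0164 False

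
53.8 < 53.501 False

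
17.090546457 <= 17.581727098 True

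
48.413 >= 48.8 False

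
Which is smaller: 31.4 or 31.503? 31.4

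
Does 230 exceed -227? Yes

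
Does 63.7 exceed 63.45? Yes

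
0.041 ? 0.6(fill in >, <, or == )<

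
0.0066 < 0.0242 True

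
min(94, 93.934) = 93.934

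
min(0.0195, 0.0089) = 0.0089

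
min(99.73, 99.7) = 99.7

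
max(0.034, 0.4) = 0.4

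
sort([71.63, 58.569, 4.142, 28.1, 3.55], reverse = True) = [71.63, 58.569, 28.1, 4.142, 3.55]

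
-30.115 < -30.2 False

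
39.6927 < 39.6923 False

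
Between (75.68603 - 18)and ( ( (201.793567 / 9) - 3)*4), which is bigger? ( ( (201.793567 / 9) - 3)*4)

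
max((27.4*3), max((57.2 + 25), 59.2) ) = 82.2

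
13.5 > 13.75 False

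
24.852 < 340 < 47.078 False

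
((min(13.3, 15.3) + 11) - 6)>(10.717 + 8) False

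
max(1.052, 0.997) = 1.052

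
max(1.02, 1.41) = 1.41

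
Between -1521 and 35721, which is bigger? 35721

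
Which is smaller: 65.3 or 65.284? 65.284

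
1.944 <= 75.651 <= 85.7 True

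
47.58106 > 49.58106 False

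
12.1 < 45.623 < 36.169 False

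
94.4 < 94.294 False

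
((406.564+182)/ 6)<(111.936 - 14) False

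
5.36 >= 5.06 True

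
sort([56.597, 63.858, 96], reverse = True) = [96, 63.858, 56.597]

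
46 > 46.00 False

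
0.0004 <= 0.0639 True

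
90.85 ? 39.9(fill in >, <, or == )>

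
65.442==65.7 False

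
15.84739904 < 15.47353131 False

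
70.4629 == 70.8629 False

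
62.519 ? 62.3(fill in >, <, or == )>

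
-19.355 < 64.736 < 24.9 False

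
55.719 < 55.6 False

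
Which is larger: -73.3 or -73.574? -73.3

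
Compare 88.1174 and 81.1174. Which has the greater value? 88.1174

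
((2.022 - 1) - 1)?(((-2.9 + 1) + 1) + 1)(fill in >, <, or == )<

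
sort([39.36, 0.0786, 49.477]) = [0.0786, 39.36, 49.477]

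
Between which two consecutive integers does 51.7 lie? 51 and 52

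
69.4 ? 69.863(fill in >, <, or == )<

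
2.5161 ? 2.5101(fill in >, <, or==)>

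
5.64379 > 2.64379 True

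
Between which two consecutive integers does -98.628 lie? -99 and -98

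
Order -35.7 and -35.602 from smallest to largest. -35.7, -35.602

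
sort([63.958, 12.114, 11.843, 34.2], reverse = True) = [63.958, 34.2, 12.114, 11.843]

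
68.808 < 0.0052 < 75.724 False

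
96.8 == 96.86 False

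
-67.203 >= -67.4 True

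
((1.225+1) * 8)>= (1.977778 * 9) False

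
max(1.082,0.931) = 1.082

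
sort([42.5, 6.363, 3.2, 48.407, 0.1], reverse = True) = [48.407, 42.5, 6.363, 3.2, 0.1]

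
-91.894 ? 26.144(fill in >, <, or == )<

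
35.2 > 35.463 False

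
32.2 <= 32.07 False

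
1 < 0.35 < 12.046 False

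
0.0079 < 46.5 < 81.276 True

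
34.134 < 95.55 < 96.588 True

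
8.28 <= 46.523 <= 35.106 False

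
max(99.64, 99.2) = 99.64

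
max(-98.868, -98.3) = -98.3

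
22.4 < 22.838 True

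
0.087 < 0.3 True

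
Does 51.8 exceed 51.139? Yes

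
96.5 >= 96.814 False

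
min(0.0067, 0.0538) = 0.0067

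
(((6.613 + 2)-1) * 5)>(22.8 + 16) False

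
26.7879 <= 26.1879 False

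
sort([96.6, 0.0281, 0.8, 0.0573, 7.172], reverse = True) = [96.6, 7.172, 0.8, 0.0573, 0.0281]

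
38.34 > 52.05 False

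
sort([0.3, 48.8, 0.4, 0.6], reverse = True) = [48.8, 0.6, 0.4, 0.3]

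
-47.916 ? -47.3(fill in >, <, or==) <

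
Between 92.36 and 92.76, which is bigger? 92.76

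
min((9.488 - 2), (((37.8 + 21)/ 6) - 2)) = 7.488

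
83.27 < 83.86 True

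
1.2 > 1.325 False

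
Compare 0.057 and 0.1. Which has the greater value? 0.1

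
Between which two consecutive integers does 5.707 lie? 5 and 6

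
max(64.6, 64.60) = 64.60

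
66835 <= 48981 False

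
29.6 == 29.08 False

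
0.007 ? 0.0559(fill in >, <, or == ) <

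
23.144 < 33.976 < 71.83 True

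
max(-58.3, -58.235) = -58.235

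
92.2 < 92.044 False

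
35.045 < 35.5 True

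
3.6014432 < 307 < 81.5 False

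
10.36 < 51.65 True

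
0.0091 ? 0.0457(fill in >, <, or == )<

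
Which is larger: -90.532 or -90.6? -90.532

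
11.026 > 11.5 False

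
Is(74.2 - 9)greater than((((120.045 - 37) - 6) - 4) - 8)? Yes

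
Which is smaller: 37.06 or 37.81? 37.06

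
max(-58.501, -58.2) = -58.2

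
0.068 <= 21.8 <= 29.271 True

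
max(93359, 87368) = 93359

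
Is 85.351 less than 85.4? Yes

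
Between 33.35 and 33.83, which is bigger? 33.83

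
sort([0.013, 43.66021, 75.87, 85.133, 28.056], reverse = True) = [85.133, 75.87, 43.66021, 28.056, 0.013]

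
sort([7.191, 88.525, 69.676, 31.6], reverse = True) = [88.525, 69.676, 31.6, 7.191]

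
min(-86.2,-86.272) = -86.272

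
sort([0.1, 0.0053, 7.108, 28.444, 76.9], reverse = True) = [76.9, 28.444, 7.108, 0.1, 0.0053]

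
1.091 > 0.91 True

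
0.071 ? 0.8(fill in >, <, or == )<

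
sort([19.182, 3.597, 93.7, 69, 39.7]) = [3.597, 19.182, 39.7, 69, 93.7]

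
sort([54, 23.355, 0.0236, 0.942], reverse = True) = [54, 23.355, 0.942, 0.0236]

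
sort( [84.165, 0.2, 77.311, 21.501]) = [0.2, 21.501, 77.311, 84.165]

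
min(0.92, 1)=0.92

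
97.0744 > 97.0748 False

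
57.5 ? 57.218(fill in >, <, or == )>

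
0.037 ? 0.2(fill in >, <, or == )<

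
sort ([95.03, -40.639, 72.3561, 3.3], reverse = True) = [95.03, 72.3561, 3.3, -40.639]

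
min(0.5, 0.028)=0.028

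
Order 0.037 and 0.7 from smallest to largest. 0.037, 0.7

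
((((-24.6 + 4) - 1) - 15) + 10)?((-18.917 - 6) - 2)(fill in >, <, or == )>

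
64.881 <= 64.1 False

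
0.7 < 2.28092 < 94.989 True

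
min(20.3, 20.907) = 20.3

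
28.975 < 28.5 False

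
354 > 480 False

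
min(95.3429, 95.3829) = 95.3429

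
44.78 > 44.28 True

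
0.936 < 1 True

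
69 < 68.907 False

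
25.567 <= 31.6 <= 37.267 True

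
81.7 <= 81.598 False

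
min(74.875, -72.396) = -72.396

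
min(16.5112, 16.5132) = 16.5112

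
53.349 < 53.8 True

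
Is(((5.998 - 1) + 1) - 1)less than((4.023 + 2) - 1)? Yes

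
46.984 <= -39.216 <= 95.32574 False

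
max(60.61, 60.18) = 60.61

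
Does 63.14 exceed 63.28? No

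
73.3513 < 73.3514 True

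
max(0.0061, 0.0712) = 0.0712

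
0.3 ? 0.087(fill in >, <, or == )>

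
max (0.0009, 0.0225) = 0.0225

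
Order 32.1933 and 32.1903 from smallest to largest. 32.1903, 32.1933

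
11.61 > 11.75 False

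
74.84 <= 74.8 False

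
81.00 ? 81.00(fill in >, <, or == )==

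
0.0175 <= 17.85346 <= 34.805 True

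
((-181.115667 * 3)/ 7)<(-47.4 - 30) True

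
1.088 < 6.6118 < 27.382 True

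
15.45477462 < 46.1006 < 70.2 True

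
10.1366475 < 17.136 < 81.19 True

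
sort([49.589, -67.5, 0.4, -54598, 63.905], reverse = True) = [63.905, 49.589, 0.4, -67.5, -54598]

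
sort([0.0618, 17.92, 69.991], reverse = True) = [69.991, 17.92, 0.0618]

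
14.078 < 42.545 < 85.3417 True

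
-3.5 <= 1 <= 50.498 True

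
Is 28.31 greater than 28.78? No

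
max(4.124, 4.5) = 4.5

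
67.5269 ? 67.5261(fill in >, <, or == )>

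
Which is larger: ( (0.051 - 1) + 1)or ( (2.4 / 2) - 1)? ( (2.4 / 2) - 1)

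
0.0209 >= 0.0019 True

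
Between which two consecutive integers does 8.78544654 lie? 8 and 9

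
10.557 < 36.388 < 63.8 True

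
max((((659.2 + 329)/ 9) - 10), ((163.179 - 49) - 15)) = 99.8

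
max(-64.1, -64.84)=-64.1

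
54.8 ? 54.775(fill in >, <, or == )>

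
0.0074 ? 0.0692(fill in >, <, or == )<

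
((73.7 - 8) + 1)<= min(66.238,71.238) False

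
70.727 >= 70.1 True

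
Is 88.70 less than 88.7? No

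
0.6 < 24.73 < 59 True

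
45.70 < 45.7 False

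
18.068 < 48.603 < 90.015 True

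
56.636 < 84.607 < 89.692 True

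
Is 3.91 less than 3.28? No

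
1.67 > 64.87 False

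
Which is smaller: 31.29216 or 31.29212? 31.29212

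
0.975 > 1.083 False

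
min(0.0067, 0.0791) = 0.0067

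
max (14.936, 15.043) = 15.043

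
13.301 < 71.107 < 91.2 True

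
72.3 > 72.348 False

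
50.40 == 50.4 True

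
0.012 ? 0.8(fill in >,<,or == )<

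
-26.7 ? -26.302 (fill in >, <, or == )<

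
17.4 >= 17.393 True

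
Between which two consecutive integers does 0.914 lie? 0 and 1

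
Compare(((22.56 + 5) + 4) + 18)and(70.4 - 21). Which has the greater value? (((22.56 + 5) + 4) + 18)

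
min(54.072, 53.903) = 53.903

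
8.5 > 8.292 True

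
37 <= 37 True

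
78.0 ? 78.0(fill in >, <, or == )==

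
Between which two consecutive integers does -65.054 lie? -66 and -65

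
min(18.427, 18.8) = 18.427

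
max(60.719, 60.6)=60.719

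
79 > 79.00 False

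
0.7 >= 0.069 True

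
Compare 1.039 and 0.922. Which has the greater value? 1.039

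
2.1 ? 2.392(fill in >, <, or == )<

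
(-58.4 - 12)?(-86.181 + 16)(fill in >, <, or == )<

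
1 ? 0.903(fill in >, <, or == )>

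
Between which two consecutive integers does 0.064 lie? 0 and 1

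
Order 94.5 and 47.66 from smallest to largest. 47.66, 94.5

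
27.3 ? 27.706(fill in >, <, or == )<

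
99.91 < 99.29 False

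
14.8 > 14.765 True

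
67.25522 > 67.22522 True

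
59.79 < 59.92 True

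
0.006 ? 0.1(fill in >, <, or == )<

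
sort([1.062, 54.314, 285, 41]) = [1.062, 41, 54.314, 285]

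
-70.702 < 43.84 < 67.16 True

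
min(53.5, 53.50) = 53.5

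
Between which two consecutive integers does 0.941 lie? 0 and 1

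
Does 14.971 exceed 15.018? No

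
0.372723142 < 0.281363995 False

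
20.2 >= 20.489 False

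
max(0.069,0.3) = 0.3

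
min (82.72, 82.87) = 82.72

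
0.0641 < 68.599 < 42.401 False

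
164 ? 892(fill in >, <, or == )<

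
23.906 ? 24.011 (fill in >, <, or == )<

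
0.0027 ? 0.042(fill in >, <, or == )<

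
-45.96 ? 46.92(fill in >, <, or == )<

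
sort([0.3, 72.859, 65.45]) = [0.3, 65.45, 72.859]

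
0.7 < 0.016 False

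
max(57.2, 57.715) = 57.715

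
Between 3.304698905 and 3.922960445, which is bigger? 3.922960445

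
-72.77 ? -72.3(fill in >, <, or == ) <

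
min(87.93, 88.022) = 87.93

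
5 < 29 True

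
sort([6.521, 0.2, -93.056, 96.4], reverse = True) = [96.4, 6.521, 0.2, -93.056]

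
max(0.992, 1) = 1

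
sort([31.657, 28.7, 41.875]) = [28.7, 31.657, 41.875]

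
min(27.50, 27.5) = 27.50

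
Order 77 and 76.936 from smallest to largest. 76.936, 77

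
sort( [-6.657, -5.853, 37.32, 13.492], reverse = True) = [37.32, 13.492, -5.853, -6.657]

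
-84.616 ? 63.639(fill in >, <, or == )<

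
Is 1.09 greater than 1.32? No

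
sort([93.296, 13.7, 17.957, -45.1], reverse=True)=[93.296, 17.957, 13.7, -45.1]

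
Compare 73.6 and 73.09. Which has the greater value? 73.6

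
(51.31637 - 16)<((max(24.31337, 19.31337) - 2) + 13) False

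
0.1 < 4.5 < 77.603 True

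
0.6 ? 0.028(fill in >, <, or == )>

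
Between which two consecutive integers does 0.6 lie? 0 and 1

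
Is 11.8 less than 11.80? No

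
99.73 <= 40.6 False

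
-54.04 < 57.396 True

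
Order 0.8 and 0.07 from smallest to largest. 0.07, 0.8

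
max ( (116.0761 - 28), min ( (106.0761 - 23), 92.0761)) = 88.0761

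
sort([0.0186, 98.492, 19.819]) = [0.0186, 19.819, 98.492]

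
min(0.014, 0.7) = 0.014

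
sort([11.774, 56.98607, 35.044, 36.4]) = [11.774, 35.044, 36.4, 56.98607]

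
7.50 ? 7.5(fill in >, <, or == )==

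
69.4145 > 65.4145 True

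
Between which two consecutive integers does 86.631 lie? 86 and 87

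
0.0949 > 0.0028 True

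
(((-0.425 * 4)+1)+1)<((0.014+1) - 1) False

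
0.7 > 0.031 True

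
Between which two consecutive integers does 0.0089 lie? 0 and 1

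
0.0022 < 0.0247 True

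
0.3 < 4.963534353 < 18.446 True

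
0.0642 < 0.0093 False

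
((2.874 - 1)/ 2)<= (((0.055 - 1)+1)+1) True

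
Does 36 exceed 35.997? Yes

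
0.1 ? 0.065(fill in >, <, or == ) >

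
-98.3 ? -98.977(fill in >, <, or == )>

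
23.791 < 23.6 False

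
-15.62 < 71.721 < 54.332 False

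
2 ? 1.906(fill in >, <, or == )>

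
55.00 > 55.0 False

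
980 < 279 False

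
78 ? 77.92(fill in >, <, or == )>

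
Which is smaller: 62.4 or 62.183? 62.183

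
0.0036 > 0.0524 False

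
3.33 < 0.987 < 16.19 False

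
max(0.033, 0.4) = 0.4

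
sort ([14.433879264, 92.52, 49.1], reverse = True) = [92.52, 49.1, 14.433879264]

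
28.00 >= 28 True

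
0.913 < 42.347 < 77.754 True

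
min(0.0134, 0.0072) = 0.0072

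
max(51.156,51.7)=51.7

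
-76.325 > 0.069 False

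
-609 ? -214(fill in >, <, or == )<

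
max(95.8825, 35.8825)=95.8825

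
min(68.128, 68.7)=68.128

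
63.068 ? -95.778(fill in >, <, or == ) >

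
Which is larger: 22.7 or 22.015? 22.7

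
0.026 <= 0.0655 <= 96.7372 True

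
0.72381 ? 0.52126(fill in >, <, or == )>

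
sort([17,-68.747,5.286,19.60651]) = [-68.747,5.286,17,19.60651]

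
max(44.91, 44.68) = 44.91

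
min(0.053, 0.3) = 0.053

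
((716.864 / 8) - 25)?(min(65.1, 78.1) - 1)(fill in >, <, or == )>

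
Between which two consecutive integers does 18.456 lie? 18 and 19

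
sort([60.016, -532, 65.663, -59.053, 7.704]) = [-532, -59.053, 7.704, 60.016, 65.663]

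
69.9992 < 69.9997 True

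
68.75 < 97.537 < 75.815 False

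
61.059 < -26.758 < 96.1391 False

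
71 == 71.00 True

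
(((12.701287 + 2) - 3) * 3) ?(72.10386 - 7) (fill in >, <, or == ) <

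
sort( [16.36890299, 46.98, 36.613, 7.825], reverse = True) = [46.98, 36.613, 16.36890299, 7.825]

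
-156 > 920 False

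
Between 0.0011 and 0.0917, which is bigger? 0.0917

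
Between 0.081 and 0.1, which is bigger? 0.1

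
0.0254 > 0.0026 True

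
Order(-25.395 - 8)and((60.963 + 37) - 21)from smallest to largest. (-25.395 - 8), ((60.963 + 37) - 21)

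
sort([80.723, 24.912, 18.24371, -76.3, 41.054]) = [-76.3, 18.24371, 24.912, 41.054, 80.723]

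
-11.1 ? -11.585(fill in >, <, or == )>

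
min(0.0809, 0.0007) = 0.0007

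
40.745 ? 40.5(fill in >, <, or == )>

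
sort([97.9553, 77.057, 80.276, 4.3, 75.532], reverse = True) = [97.9553, 80.276, 77.057, 75.532, 4.3]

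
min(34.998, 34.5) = 34.5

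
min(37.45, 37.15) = 37.15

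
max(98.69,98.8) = 98.8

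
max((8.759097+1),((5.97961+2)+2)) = 9.97961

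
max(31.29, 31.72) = 31.72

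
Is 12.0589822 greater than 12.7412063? No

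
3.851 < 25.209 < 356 True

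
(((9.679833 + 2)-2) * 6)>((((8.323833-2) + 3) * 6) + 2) True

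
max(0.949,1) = 1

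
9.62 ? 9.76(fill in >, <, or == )<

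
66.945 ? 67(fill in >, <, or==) <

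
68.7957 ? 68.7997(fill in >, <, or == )<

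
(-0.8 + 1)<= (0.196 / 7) False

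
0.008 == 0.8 False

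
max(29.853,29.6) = 29.853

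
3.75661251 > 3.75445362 True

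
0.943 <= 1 True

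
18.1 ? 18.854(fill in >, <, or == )<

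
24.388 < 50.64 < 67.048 True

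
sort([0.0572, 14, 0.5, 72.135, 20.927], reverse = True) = [72.135, 20.927, 14, 0.5, 0.0572]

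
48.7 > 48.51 True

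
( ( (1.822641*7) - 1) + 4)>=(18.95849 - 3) False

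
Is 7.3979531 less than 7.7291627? Yes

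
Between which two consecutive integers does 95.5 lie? 95 and 96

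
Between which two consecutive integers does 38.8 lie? 38 and 39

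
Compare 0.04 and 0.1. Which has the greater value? 0.1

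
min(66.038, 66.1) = 66.038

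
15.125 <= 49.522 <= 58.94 True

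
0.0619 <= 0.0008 False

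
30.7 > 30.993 False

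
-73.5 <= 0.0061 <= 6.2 True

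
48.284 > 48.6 False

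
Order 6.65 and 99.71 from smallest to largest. 6.65, 99.71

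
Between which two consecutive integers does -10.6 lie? -11 and -10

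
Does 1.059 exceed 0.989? Yes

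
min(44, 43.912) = 43.912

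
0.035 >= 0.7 False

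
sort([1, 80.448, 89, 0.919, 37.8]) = [0.919, 1, 37.8, 80.448, 89]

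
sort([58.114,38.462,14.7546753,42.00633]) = [14.7546753,38.462,42.00633,58.114]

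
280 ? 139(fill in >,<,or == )>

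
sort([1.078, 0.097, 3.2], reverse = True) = [3.2, 1.078, 0.097]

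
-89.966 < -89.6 True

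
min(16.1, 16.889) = 16.1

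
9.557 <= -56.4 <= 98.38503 False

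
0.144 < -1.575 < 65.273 False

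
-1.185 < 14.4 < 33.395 True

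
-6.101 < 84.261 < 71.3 False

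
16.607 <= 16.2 False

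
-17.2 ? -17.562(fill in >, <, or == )>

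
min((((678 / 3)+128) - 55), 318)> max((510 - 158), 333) False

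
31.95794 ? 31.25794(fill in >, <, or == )>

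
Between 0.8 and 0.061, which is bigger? 0.8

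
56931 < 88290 True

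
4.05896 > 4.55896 False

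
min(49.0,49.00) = 49.0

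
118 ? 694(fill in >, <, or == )<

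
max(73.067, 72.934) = 73.067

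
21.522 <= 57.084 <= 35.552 False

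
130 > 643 False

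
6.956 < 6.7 False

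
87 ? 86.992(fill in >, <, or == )>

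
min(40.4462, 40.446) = 40.446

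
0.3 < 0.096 False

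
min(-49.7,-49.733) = -49.733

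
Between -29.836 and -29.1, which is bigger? -29.1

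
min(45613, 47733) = 45613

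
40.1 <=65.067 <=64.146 False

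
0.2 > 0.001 True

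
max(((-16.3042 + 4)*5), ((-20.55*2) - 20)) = -61.1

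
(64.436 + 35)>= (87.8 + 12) False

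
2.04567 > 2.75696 False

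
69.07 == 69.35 False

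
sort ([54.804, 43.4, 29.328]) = [29.328, 43.4, 54.804]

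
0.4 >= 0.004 True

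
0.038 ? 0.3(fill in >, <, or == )<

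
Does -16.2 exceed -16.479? Yes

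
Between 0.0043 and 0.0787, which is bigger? 0.0787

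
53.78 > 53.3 True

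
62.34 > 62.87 False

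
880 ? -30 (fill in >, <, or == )>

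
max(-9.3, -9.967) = -9.3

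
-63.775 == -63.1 False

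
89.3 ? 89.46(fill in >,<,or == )<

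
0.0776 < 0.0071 False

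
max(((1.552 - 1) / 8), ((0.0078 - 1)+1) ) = 0.069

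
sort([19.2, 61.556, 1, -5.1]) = [-5.1, 1, 19.2, 61.556]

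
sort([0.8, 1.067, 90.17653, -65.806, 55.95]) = [-65.806, 0.8, 1.067, 55.95, 90.17653]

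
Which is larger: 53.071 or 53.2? 53.2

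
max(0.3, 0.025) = 0.3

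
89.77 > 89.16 True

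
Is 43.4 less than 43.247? No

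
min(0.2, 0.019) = 0.019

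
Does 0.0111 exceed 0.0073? Yes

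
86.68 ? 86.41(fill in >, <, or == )>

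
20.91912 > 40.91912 False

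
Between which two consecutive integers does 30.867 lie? 30 and 31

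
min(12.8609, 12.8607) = 12.8607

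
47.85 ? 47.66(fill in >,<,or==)>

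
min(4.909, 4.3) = 4.3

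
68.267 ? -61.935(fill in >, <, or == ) >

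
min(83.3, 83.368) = 83.3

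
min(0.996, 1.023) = 0.996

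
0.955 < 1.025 True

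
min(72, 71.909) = 71.909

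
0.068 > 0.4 False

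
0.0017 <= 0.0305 True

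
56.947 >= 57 False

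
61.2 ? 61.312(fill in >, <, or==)<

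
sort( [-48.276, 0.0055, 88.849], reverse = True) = [88.849, 0.0055, -48.276]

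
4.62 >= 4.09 True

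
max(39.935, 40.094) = 40.094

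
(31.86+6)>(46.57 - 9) True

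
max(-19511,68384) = 68384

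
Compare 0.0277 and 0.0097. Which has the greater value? 0.0277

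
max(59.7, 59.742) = 59.742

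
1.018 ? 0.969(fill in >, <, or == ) >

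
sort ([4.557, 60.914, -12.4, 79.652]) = [-12.4, 4.557, 60.914, 79.652]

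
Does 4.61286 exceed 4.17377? Yes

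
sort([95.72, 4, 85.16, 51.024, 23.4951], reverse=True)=[95.72, 85.16, 51.024, 23.4951, 4]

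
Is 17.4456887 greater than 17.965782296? No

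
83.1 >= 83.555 False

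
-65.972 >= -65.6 False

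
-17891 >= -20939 True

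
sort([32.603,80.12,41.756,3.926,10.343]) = [3.926,10.343,32.603,41.756,80.12]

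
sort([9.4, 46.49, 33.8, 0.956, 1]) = [0.956, 1, 9.4, 33.8, 46.49]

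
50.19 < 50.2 True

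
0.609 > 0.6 True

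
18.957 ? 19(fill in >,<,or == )<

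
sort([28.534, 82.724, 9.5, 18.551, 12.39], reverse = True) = [82.724, 28.534, 18.551, 12.39, 9.5]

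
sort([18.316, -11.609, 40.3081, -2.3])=[-11.609, -2.3, 18.316, 40.3081]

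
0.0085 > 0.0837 False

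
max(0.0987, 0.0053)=0.0987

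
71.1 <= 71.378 True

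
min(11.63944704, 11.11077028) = 11.11077028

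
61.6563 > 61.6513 True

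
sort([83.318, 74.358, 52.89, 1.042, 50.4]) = [1.042, 50.4, 52.89, 74.358, 83.318]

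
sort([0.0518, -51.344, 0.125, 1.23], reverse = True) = [1.23, 0.125, 0.0518, -51.344]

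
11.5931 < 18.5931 True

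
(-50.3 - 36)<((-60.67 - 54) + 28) False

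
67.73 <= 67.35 False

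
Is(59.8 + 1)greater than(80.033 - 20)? Yes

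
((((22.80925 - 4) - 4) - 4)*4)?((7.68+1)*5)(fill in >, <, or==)<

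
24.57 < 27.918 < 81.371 True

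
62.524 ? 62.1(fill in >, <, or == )>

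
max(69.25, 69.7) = 69.7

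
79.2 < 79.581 True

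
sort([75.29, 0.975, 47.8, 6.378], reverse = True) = [75.29, 47.8, 6.378, 0.975]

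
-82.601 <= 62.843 True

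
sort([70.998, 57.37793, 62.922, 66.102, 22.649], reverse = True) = [70.998, 66.102, 62.922, 57.37793, 22.649]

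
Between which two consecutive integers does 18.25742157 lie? 18 and 19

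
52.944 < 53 True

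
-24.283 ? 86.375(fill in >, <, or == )<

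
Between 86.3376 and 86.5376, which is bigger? 86.5376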